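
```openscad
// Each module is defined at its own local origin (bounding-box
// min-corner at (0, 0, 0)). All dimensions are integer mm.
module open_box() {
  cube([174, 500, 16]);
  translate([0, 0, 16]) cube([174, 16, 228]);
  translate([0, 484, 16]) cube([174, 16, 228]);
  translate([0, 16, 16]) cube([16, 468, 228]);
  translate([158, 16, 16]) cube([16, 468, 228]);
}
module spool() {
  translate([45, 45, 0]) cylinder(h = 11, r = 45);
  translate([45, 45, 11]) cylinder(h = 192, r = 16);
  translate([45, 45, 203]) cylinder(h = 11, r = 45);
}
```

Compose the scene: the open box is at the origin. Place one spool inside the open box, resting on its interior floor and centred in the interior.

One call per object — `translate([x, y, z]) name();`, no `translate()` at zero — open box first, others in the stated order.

open_box();
translate([42, 205, 16]) spool();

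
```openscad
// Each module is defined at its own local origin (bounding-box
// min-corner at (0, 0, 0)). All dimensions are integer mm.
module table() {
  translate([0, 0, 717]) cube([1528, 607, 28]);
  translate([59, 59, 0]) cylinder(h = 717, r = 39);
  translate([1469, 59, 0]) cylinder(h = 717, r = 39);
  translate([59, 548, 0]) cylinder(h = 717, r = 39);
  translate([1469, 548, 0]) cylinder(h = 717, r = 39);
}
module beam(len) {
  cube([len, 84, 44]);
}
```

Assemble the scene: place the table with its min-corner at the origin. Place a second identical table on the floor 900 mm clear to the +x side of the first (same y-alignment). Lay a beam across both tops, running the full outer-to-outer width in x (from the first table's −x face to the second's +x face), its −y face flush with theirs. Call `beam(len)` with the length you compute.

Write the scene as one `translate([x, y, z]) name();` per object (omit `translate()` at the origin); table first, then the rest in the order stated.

table();
translate([2428, 0, 0]) table();
translate([0, 0, 745]) beam(3956);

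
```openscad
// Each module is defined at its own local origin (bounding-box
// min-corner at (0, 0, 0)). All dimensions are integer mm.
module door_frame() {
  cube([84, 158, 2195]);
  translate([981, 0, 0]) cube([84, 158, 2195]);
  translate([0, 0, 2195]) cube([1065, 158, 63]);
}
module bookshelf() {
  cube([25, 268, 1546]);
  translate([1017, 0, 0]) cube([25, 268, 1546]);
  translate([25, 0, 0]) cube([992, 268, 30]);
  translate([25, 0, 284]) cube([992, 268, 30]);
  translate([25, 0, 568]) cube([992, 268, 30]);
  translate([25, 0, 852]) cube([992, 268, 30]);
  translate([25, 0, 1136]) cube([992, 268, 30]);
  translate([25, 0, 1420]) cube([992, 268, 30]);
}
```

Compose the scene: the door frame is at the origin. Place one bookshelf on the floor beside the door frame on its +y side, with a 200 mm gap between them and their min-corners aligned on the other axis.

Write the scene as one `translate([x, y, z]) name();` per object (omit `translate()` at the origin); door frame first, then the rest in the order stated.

door_frame();
translate([0, 358, 0]) bookshelf();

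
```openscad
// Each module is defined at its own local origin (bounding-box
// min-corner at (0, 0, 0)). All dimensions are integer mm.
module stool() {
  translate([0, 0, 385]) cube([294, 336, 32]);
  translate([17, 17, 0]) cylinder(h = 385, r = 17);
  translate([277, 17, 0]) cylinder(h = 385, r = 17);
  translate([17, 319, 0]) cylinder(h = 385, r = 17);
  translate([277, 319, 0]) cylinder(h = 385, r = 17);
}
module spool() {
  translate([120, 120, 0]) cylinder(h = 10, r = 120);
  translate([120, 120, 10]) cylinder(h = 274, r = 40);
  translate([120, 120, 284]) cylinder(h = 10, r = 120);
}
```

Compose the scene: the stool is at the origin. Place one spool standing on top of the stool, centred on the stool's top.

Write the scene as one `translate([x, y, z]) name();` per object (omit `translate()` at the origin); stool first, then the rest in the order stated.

stool();
translate([27, 48, 417]) spool();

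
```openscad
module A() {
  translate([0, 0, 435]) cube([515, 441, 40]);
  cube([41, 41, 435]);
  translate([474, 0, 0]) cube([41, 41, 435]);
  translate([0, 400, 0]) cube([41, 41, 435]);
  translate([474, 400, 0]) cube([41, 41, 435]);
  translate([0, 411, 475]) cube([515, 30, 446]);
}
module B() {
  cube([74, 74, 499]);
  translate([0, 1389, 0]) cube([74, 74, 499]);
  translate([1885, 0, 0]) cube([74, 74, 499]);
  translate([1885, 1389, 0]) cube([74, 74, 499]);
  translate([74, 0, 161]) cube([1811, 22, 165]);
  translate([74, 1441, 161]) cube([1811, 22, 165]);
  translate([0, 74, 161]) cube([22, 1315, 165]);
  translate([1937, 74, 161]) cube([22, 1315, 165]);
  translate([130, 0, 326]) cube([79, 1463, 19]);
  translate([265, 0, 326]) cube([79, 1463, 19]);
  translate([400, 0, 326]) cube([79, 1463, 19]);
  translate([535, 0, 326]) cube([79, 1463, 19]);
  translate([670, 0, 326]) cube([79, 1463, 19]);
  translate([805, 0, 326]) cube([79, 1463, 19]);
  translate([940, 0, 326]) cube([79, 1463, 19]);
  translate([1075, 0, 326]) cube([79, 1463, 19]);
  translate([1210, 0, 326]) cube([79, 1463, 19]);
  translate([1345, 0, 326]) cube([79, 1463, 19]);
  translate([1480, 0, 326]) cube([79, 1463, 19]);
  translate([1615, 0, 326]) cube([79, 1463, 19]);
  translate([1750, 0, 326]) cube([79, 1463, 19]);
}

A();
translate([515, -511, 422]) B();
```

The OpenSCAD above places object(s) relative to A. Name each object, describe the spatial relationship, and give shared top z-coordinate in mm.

A is a chair. B is a bed frame. The bed frame is beside the chair with their tops flush at z = 921. The shared top z-coordinate is 921 mm.

Both tops at z = 921 mm.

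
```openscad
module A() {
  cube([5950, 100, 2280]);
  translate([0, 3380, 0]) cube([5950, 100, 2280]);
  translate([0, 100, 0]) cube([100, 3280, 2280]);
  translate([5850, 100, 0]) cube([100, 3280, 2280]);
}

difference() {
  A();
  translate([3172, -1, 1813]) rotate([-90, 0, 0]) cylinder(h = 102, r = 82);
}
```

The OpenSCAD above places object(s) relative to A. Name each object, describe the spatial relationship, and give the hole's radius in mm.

A is a house frame. The house frame has a circular hole through its front wall. The hole's radius is 82 mm.

The subtracted cylinder has r = 82 mm.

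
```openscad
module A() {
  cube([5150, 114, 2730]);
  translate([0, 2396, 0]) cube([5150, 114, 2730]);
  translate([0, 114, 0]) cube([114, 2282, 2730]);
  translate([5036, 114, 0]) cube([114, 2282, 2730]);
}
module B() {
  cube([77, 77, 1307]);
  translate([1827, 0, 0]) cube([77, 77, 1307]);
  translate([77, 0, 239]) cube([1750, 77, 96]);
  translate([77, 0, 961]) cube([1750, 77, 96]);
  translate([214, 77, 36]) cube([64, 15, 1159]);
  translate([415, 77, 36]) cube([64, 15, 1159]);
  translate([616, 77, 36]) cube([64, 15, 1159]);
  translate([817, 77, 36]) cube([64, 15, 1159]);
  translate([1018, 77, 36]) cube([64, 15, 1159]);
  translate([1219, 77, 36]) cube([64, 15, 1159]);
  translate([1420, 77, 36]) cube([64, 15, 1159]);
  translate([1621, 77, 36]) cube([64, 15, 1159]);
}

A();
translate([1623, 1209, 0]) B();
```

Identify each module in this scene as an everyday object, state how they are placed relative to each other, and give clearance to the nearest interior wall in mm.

Clearances: x = 1509, y = 1095; minimum 1095 mm.

A is a house frame. B is a fence section. The fence section sits inside the house frame, centred. The clearance to the nearest interior wall is 1095 mm.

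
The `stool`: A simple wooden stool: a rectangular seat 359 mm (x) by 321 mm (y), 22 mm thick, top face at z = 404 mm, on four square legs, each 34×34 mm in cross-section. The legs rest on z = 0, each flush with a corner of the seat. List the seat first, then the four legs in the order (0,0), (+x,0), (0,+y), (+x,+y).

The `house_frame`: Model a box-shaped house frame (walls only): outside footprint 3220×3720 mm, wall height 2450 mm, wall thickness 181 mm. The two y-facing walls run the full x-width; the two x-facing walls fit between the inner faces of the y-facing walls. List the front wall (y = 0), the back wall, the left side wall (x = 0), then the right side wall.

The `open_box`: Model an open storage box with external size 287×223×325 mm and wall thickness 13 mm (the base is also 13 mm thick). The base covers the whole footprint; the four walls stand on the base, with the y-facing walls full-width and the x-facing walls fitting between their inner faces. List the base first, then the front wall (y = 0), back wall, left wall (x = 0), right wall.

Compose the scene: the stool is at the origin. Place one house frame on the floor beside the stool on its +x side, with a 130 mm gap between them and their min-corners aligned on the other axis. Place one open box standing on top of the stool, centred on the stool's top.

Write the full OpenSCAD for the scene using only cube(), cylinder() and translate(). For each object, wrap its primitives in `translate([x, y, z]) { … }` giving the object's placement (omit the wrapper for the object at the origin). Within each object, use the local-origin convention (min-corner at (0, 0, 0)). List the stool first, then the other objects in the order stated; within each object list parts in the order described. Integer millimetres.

translate([0, 0, 382]) cube([359, 321, 22]);
cube([34, 34, 382]);
translate([325, 0, 0]) cube([34, 34, 382]);
translate([0, 287, 0]) cube([34, 34, 382]);
translate([325, 287, 0]) cube([34, 34, 382]);
translate([489, 0, 0]) {
  cube([3220, 181, 2450]);
  translate([0, 3539, 0]) cube([3220, 181, 2450]);
  translate([0, 181, 0]) cube([181, 3358, 2450]);
  translate([3039, 181, 0]) cube([181, 3358, 2450]);
}
translate([36, 49, 404]) {
  cube([287, 223, 13]);
  translate([0, 0, 13]) cube([287, 13, 312]);
  translate([0, 210, 13]) cube([287, 13, 312]);
  translate([0, 13, 13]) cube([13, 197, 312]);
  translate([274, 13, 13]) cube([13, 197, 312]);
}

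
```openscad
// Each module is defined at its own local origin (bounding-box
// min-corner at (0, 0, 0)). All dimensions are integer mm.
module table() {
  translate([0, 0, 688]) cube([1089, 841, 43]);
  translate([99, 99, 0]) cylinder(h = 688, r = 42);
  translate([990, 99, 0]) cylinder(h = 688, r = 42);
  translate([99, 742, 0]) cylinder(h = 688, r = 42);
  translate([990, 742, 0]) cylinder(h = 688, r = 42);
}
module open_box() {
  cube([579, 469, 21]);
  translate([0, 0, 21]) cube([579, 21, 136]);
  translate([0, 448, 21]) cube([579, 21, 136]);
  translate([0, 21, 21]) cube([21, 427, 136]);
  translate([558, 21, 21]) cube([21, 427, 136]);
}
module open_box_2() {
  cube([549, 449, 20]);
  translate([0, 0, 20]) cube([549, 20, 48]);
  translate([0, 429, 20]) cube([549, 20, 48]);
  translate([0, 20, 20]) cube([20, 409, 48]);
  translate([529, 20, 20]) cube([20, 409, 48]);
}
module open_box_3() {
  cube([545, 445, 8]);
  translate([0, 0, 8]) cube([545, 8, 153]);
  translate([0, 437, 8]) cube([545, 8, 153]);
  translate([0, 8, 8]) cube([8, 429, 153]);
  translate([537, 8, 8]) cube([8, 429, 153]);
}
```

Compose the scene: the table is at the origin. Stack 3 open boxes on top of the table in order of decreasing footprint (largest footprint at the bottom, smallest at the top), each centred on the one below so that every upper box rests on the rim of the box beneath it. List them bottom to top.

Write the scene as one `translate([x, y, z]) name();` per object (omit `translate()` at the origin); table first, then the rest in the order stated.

table();
translate([255, 186, 731]) open_box();
translate([270, 196, 888]) open_box_2();
translate([272, 198, 956]) open_box_3();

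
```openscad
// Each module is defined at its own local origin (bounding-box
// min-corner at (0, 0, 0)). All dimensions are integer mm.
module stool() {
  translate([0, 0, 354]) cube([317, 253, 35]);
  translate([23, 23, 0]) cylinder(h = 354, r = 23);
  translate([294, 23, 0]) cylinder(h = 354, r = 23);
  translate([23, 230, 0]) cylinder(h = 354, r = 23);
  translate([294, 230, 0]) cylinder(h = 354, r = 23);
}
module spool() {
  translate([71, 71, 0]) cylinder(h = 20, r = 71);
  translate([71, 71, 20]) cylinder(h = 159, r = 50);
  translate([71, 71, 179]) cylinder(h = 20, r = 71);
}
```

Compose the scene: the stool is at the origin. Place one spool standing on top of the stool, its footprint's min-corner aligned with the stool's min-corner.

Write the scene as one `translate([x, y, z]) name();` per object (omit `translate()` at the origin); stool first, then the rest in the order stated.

stool();
translate([0, 0, 389]) spool();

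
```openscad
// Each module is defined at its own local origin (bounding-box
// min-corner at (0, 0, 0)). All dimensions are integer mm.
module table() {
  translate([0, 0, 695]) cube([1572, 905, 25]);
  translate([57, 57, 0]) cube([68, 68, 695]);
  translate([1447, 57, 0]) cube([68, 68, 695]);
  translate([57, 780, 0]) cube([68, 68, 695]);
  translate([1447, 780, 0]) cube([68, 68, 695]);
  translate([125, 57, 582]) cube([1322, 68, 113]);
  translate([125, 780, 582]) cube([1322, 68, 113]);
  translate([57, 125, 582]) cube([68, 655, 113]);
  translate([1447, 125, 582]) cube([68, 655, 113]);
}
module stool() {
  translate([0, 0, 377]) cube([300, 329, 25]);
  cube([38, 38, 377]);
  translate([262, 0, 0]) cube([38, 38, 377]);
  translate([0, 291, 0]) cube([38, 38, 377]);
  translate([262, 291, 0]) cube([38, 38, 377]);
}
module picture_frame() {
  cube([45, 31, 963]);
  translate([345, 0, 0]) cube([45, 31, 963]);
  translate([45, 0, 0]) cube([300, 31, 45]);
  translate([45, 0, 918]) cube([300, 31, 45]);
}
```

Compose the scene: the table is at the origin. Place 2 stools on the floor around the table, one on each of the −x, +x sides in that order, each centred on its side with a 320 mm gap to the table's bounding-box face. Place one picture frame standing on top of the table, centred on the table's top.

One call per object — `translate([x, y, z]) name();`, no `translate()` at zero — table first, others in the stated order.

table();
translate([-620, 288, 0]) stool();
translate([1892, 288, 0]) stool();
translate([591, 437, 720]) picture_frame();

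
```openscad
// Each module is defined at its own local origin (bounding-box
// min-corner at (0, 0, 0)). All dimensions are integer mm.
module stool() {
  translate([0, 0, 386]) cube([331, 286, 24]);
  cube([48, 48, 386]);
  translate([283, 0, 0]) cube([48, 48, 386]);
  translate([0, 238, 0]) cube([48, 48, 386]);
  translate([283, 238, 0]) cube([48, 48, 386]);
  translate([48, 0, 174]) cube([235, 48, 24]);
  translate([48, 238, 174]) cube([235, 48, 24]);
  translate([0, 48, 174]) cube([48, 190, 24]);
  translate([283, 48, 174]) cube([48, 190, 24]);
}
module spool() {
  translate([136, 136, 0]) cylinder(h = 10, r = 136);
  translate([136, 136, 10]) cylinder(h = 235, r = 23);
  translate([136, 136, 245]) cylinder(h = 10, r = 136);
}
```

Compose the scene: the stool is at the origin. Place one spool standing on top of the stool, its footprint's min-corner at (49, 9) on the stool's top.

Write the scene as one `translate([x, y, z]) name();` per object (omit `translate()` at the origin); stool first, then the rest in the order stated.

stool();
translate([49, 9, 410]) spool();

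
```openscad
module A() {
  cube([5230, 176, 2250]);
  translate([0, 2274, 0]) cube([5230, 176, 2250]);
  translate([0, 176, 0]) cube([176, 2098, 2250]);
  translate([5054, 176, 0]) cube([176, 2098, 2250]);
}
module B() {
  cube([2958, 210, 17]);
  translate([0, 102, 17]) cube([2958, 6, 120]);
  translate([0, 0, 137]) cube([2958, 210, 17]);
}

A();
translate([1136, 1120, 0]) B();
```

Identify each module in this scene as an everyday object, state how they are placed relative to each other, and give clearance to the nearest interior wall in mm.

Clearances: x = 960, y = 944; minimum 944 mm.

A is a house frame. B is an I-beam. The I-beam sits inside the house frame, centred. The clearance to the nearest interior wall is 944 mm.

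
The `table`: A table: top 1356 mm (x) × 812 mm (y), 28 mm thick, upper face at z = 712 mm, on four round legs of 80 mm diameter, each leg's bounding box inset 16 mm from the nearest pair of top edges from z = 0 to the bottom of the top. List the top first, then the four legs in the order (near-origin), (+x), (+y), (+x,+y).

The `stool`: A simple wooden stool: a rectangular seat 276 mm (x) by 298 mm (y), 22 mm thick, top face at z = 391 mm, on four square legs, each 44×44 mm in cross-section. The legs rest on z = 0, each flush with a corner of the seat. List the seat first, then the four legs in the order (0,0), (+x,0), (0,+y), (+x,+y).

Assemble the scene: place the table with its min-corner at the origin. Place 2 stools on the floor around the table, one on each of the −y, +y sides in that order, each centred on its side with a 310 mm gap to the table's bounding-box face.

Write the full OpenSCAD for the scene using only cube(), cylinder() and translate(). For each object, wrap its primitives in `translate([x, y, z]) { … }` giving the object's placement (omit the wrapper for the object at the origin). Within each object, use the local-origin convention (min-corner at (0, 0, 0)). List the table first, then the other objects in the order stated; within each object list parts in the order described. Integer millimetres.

translate([0, 0, 684]) cube([1356, 812, 28]);
translate([56, 56, 0]) cylinder(h = 684, r = 40);
translate([1300, 56, 0]) cylinder(h = 684, r = 40);
translate([56, 756, 0]) cylinder(h = 684, r = 40);
translate([1300, 756, 0]) cylinder(h = 684, r = 40);
translate([540, -608, 0]) {
  translate([0, 0, 369]) cube([276, 298, 22]);
  cube([44, 44, 369]);
  translate([232, 0, 0]) cube([44, 44, 369]);
  translate([0, 254, 0]) cube([44, 44, 369]);
  translate([232, 254, 0]) cube([44, 44, 369]);
}
translate([540, 1122, 0]) {
  translate([0, 0, 369]) cube([276, 298, 22]);
  cube([44, 44, 369]);
  translate([232, 0, 0]) cube([44, 44, 369]);
  translate([0, 254, 0]) cube([44, 44, 369]);
  translate([232, 254, 0]) cube([44, 44, 369]);
}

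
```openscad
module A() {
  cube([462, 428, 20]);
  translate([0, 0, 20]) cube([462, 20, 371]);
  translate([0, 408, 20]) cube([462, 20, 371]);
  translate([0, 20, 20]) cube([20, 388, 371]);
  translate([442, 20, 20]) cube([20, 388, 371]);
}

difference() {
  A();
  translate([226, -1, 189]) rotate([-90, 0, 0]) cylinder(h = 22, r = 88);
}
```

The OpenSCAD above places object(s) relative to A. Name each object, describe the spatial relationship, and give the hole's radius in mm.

A is an open box. The open box has a circular hole through its front wall. The hole's radius is 88 mm.

The subtracted cylinder has r = 88 mm.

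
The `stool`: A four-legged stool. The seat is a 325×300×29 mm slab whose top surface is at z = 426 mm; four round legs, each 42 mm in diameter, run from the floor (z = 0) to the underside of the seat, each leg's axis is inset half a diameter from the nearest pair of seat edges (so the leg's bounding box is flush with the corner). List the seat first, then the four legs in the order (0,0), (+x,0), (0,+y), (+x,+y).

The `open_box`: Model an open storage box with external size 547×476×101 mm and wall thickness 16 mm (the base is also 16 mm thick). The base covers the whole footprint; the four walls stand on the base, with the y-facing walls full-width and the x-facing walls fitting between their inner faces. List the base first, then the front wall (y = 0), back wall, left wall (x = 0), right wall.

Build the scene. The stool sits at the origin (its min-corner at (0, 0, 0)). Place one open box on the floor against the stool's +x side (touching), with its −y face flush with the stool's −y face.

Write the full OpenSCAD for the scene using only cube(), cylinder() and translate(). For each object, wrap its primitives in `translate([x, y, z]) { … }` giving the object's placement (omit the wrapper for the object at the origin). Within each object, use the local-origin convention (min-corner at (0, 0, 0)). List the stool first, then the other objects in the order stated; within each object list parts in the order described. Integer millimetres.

translate([0, 0, 397]) cube([325, 300, 29]);
translate([21, 21, 0]) cylinder(h = 397, r = 21);
translate([304, 21, 0]) cylinder(h = 397, r = 21);
translate([21, 279, 0]) cylinder(h = 397, r = 21);
translate([304, 279, 0]) cylinder(h = 397, r = 21);
translate([325, 0, 0]) {
  cube([547, 476, 16]);
  translate([0, 0, 16]) cube([547, 16, 85]);
  translate([0, 460, 16]) cube([547, 16, 85]);
  translate([0, 16, 16]) cube([16, 444, 85]);
  translate([531, 16, 16]) cube([16, 444, 85]);
}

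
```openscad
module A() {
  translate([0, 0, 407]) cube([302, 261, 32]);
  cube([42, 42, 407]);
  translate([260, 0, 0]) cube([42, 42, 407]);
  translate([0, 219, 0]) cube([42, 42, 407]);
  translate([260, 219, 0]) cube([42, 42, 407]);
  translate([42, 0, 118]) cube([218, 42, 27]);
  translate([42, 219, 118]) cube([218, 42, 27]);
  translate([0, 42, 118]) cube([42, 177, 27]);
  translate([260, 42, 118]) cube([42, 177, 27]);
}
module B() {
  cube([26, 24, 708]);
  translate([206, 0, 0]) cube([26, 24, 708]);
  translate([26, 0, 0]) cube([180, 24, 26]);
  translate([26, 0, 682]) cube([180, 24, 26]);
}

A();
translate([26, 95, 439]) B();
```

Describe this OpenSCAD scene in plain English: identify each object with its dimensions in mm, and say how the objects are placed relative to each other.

A is a simple wooden stool: a rectangular seat 302 mm (x) by 261 mm (y), 32 mm thick, top face at z = 439 mm, on four square legs, each 42×42 mm in cross-section. The legs rest on z = 0, each flush with a corner of the seat. Four stretchers, 42 mm wide and 27 mm tall, connect adjacent legs with their undersides at z = 118 mm, each running between the inner faces of the legs it joins and aligned with the legs' outer faces on the other axis.

B is a rectangular picture frame lying in the x–z plane (depth along y). The opening is 180 mm wide (x) by 656 mm tall (z), surrounded by a border 26 mm wide on all four sides. The frame is 24 mm deep and is made of two full-height vertical stiles with two horizontal rails fitted between them.

The picture frame is on top of the stool.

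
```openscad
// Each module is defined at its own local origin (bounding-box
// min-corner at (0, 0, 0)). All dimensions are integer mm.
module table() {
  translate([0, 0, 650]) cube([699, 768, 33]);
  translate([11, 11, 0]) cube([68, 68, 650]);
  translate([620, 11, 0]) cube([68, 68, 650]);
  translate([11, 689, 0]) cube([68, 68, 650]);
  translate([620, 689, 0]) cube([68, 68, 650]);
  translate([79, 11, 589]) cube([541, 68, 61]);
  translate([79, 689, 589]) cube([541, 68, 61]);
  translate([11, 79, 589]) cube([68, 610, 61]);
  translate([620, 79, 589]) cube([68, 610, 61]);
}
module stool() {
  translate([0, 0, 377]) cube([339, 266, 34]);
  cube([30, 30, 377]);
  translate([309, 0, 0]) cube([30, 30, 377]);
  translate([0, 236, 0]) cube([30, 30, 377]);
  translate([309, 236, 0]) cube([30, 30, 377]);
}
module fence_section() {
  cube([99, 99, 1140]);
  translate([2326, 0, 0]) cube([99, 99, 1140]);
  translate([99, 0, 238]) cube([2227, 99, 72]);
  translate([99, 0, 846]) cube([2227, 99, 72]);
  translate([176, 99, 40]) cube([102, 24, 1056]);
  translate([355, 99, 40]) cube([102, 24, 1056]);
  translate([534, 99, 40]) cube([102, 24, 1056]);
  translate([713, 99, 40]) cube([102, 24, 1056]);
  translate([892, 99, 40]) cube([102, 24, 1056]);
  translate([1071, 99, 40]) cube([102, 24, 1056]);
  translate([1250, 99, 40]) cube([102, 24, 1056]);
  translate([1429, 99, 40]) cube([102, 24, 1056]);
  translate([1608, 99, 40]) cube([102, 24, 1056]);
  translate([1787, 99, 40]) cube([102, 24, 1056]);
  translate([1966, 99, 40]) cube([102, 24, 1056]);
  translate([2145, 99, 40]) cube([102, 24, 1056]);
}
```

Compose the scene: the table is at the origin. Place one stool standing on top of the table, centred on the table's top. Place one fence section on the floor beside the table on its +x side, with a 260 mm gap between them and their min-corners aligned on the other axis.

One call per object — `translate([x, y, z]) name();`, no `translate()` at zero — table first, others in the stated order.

table();
translate([180, 251, 683]) stool();
translate([959, 0, 0]) fence_section();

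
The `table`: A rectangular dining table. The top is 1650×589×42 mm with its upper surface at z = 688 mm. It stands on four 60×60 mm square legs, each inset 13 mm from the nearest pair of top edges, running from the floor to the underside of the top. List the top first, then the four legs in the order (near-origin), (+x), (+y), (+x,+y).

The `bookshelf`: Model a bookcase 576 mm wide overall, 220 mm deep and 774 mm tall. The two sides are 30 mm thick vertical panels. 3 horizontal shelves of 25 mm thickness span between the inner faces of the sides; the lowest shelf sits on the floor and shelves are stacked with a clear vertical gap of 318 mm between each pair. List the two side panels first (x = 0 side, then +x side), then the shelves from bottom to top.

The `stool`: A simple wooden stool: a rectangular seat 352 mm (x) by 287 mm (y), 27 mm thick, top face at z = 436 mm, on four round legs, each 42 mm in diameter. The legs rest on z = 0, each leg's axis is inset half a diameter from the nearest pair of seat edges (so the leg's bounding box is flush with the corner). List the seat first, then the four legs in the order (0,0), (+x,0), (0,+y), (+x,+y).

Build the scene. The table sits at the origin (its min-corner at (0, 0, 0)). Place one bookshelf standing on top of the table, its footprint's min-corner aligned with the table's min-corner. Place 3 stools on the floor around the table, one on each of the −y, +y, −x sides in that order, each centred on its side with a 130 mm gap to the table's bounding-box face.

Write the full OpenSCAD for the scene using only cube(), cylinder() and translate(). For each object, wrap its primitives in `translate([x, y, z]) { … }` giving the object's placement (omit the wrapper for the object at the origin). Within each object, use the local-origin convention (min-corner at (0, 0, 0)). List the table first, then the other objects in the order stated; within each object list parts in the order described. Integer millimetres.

translate([0, 0, 646]) cube([1650, 589, 42]);
translate([13, 13, 0]) cube([60, 60, 646]);
translate([1577, 13, 0]) cube([60, 60, 646]);
translate([13, 516, 0]) cube([60, 60, 646]);
translate([1577, 516, 0]) cube([60, 60, 646]);
translate([0, 0, 688]) {
  cube([30, 220, 774]);
  translate([546, 0, 0]) cube([30, 220, 774]);
  translate([30, 0, 0]) cube([516, 220, 25]);
  translate([30, 0, 343]) cube([516, 220, 25]);
  translate([30, 0, 686]) cube([516, 220, 25]);
}
translate([649, -417, 0]) {
  translate([0, 0, 409]) cube([352, 287, 27]);
  translate([21, 21, 0]) cylinder(h = 409, r = 21);
  translate([331, 21, 0]) cylinder(h = 409, r = 21);
  translate([21, 266, 0]) cylinder(h = 409, r = 21);
  translate([331, 266, 0]) cylinder(h = 409, r = 21);
}
translate([649, 719, 0]) {
  translate([0, 0, 409]) cube([352, 287, 27]);
  translate([21, 21, 0]) cylinder(h = 409, r = 21);
  translate([331, 21, 0]) cylinder(h = 409, r = 21);
  translate([21, 266, 0]) cylinder(h = 409, r = 21);
  translate([331, 266, 0]) cylinder(h = 409, r = 21);
}
translate([-482, 151, 0]) {
  translate([0, 0, 409]) cube([352, 287, 27]);
  translate([21, 21, 0]) cylinder(h = 409, r = 21);
  translate([331, 21, 0]) cylinder(h = 409, r = 21);
  translate([21, 266, 0]) cylinder(h = 409, r = 21);
  translate([331, 266, 0]) cylinder(h = 409, r = 21);
}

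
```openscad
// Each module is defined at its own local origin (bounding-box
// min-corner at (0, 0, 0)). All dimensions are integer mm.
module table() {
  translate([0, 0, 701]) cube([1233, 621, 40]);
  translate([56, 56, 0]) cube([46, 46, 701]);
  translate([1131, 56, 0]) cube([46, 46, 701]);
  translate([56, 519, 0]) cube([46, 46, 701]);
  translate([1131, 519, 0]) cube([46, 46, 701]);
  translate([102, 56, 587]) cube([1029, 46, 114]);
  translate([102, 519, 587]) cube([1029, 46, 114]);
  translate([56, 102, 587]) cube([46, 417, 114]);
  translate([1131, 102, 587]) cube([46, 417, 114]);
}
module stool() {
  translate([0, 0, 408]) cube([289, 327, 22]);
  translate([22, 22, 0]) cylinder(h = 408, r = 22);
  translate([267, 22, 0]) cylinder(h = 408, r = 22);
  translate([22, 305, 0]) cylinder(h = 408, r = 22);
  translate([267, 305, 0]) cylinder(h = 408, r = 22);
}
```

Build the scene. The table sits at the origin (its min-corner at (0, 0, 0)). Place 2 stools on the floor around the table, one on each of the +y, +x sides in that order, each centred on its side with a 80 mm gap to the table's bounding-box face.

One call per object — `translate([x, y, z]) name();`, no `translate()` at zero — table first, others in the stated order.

table();
translate([472, 701, 0]) stool();
translate([1313, 147, 0]) stool();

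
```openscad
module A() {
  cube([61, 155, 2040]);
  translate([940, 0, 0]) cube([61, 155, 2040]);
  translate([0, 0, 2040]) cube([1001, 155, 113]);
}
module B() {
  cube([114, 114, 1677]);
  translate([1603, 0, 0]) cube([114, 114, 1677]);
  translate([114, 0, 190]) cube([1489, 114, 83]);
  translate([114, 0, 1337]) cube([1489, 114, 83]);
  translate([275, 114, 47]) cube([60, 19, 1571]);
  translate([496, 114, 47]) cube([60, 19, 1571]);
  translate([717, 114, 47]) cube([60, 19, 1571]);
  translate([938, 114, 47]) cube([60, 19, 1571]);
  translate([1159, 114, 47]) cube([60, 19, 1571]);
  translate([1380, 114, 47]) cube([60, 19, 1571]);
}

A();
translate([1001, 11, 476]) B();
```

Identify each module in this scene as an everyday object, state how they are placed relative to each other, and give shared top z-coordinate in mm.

A is a door frame. B is a fence section. The fence section is beside the door frame with their tops flush at z = 2153. The shared top z-coordinate is 2153 mm.

Both tops at z = 2153 mm.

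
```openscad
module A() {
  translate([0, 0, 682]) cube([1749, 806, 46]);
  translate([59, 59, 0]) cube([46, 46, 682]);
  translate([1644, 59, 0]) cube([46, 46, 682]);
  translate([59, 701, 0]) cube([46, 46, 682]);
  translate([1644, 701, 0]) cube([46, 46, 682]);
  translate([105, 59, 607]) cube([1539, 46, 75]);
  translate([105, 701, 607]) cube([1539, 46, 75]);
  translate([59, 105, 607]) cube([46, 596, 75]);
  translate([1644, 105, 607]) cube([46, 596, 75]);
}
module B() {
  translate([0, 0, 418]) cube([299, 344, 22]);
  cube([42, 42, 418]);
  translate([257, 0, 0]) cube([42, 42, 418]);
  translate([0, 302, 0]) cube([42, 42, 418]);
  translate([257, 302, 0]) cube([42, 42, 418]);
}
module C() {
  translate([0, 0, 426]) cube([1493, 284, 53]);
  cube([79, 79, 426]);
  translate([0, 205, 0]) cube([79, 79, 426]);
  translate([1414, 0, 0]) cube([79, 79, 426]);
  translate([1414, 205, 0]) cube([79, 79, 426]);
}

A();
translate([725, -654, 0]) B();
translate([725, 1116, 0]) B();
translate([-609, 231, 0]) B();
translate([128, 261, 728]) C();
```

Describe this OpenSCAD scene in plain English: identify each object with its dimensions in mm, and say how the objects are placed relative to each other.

A is a table with a 1749×806 mm rectangular top, 46 mm thick, top surface at z = 728 mm, supported by four 46×46 mm square legs, each inset 59 mm from the nearest pair of top edges, running from the floor. Four apron rails, 46 mm thick and 75 mm tall, run between adjacent legs with their top edges flush with the underside of the top and their outer faces flush with the legs' outer faces.

B is a simple wooden stool: a rectangular seat 299 mm (x) by 344 mm (y), 22 mm thick, top face at z = 440 mm, on four square legs, each 42×42 mm in cross-section. The legs rest on z = 0, each flush with a corner of the seat.

C is a bench: a 1493×284 mm seat slab, 53 mm thick, top at z = 479 mm, on four 79×79 mm square legs flush with the seat corners and standing on z = 0.

Three stools sit around the table at the −y, +y, −x sides. The bench is on top of the table, centred.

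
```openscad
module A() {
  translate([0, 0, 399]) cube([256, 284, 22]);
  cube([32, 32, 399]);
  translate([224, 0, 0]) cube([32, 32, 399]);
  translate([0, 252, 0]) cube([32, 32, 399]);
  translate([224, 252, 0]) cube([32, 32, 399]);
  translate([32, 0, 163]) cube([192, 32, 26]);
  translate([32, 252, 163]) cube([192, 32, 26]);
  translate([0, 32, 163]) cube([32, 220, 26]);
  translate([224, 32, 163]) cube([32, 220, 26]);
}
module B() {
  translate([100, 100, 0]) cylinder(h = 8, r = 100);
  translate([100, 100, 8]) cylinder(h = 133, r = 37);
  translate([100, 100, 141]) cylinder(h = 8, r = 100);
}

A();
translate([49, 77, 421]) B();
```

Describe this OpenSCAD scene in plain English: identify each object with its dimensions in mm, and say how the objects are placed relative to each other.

A is a four-legged stool. The seat is 256×284 mm, 22 mm thick, top at z = 421 mm. It stands on four square legs, each 32×32 mm in cross-section, from z = 0 to the seat underside, each flush with a corner of the seat. Four stretchers, 32 mm wide and 26 mm tall, connect adjacent legs with their undersides at z = 163 mm, each running between the inner faces of the legs it joins and aligned with the legs' outer faces on the other axis.

B is a spool: two coaxial disc flanges of radius 100 mm and thickness 8 mm, joined by a core cylinder of radius 37 mm and height 133 mm. The lower flange rests on z = 0 and the three cylinders share a vertical axis.

The spool is on top of the stool.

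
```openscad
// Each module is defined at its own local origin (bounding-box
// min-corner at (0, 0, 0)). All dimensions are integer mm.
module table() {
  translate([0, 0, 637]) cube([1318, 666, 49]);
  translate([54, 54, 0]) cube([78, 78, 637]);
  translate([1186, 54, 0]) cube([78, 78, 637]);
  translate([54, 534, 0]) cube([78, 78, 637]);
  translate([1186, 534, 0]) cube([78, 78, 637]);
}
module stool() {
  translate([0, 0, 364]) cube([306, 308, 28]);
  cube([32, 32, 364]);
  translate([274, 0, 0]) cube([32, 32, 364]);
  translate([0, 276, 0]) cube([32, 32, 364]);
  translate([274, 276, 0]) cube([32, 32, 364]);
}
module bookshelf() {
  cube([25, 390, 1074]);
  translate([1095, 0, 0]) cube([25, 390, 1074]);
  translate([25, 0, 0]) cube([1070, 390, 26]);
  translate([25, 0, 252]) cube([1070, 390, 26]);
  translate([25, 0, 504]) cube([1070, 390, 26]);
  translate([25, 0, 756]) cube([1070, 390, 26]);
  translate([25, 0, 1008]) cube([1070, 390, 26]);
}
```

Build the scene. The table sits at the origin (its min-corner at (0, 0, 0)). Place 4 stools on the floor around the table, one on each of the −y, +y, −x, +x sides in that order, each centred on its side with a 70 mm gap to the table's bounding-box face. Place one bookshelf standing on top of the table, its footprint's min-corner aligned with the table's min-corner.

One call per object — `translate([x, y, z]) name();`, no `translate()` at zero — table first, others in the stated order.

table();
translate([506, -378, 0]) stool();
translate([506, 736, 0]) stool();
translate([-376, 179, 0]) stool();
translate([1388, 179, 0]) stool();
translate([0, 0, 686]) bookshelf();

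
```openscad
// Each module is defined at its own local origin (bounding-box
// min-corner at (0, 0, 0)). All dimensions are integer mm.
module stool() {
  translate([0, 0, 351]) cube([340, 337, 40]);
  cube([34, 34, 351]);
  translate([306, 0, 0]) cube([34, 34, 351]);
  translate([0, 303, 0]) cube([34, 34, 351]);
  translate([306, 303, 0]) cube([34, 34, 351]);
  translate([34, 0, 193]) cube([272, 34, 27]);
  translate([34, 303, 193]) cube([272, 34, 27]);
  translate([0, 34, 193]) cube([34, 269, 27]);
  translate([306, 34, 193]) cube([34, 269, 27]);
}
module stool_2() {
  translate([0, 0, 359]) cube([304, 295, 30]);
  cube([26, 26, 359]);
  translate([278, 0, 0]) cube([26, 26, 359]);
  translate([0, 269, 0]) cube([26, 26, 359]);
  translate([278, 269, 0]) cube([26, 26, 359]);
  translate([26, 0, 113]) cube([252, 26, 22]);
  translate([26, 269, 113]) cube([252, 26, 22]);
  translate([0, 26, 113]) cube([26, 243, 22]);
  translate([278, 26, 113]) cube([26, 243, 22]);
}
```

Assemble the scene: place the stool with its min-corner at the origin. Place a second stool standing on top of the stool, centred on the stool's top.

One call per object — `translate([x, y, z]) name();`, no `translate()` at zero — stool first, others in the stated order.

stool();
translate([18, 21, 391]) stool_2();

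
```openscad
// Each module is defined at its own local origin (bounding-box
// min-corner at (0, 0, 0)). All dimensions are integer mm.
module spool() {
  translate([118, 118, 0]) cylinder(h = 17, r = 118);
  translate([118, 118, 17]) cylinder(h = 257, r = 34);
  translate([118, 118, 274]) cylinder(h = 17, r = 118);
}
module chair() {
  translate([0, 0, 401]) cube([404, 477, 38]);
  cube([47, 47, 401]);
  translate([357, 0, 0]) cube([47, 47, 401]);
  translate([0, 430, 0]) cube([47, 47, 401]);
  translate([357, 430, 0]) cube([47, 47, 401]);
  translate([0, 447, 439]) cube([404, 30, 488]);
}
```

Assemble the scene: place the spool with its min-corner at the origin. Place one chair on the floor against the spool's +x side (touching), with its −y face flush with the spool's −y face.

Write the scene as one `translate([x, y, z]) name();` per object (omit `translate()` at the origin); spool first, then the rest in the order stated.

spool();
translate([236, 0, 0]) chair();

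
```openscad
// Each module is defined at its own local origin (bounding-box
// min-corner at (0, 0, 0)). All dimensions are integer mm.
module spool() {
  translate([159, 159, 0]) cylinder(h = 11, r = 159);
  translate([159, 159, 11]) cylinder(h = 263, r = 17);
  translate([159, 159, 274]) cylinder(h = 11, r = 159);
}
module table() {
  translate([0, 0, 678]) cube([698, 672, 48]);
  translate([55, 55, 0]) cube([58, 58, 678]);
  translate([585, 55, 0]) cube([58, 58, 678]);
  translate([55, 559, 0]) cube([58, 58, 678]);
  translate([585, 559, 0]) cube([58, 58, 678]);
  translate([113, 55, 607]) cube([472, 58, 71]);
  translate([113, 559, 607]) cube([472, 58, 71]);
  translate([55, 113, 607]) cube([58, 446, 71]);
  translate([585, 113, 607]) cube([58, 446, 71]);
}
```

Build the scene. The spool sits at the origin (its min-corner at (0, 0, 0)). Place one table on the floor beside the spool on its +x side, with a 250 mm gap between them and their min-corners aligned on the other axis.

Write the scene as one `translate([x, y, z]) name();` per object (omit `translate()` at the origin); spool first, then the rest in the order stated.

spool();
translate([568, 0, 0]) table();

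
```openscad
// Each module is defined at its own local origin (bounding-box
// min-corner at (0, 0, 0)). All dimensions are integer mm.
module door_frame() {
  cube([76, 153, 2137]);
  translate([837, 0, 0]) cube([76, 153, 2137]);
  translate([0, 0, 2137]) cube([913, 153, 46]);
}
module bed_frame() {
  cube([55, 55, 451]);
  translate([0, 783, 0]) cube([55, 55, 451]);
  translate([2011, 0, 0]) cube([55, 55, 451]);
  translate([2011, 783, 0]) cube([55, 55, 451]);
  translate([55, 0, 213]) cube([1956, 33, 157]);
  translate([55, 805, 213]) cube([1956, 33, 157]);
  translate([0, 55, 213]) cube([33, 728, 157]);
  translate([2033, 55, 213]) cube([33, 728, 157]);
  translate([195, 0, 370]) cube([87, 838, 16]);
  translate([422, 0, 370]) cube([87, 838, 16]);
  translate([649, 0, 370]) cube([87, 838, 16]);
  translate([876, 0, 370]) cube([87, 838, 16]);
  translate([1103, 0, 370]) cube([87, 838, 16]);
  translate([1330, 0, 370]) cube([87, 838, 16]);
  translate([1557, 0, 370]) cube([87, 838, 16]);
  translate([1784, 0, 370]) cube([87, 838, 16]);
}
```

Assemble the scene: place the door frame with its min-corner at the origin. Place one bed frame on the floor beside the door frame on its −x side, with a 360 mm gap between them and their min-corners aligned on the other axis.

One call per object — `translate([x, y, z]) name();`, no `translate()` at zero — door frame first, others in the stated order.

door_frame();
translate([-2426, 0, 0]) bed_frame();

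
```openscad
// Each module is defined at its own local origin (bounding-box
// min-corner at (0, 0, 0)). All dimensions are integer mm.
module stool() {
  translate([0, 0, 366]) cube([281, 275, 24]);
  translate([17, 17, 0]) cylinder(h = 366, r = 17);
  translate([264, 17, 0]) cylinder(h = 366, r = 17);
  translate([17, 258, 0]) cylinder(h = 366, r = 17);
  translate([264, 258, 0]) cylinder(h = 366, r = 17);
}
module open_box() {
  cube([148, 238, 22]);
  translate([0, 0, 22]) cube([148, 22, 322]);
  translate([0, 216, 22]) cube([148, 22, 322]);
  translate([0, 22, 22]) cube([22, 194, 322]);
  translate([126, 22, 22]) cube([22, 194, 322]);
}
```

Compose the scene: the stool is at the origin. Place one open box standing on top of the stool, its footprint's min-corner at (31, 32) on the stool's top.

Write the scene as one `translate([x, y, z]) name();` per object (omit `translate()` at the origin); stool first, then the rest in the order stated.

stool();
translate([31, 32, 390]) open_box();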